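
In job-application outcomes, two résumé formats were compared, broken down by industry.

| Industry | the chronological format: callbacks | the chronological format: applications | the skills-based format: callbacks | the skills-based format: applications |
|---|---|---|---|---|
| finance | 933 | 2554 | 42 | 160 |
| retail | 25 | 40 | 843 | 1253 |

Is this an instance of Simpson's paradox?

No

Finance: the chronological format 933/2554 = 36.5%, the skills-based format 42/160 = 26.2% → the chronological format
Retail: the chronological format 25/40 = 62.5%, the skills-based format 843/1253 = 67.3% → the skills-based format
Overall: the chronological format 958/2594 = 36.9%, the skills-based format 885/1413 = 62.6% → the skills-based format
Neither sweeps: the chronological format wins 1 of 2 groups, the skills-based format wins 1. The skills-based format wins overall but not every group — no Simpson reversal.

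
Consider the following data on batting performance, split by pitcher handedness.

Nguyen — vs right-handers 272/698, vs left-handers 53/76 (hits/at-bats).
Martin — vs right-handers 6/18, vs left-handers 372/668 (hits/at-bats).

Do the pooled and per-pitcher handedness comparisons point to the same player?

Vs right-handers: Nguyen 272/698 = 39.0%, Martin 6/18 = 33.3% → Nguyen
Vs left-handers: Nguyen 53/76 = 69.7%, Martin 372/668 = 55.7% → Nguyen
Overall: Nguyen 325/774 = 42.0%, Martin 378/686 = 55.1% → Martin
Nguyen wins each pitcher group but Martin wins overall — the comparison reverses. Nguyen's at-bats skew toward vs right-handers, which has a lower base rate.

No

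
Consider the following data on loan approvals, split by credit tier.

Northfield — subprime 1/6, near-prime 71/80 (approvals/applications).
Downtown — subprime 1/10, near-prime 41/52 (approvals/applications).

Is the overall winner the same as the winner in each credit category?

Subprime: Northfield 1/6 = 16.7%, Downtown 1/10 = 10.0% → Northfield
Near-prime: Northfield 71/80 = 88.8%, Downtown 41/52 = 78.8% → Northfield
Overall: Northfield 72/86 = 83.7%, Downtown 42/62 = 67.7% → Northfield
Northfield wins overall and in every credit group — no reversal.

Yes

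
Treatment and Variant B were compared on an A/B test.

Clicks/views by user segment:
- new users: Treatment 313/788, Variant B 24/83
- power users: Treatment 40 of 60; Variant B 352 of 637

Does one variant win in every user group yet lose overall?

Yes

New users: Treatment 313/788 = 39.7%, Variant B 24/83 = 28.9% → Treatment
Power users: Treatment 40/60 = 66.7%, Variant B 352/637 = 55.3% → Treatment
Overall: Treatment 353/848 = 41.6%, Variant B 376/720 = 52.2% → Variant B
Treatment wins each user group but Variant B wins overall — the comparison reverses. Treatment's views skew toward new users, which has a lower base rate.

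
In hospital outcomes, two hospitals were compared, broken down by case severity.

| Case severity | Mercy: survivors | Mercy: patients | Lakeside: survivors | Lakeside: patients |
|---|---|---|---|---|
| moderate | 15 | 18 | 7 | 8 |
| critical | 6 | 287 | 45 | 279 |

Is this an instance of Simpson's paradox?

No

Moderate: Mercy 15/18 = 83.3%, Lakeside 7/8 = 87.5% → Lakeside
Critical: Mercy 6/287 = 2.1%, Lakeside 45/279 = 16.1% → Lakeside
Overall: Mercy 21/305 = 6.9%, Lakeside 52/287 = 18.1% → Lakeside
Lakeside wins overall and in every case group — no reversal.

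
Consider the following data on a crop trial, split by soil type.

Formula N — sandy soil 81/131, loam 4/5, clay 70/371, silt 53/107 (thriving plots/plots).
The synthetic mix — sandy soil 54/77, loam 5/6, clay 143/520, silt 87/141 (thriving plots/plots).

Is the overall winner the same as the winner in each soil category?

Yes

Sandy soil: Formula N 81/131 = 61.8%, the synthetic mix 54/77 = 70.1% → the synthetic mix
Loam: Formula N 4/5 = 80.0%, the synthetic mix 5/6 = 83.3% → the synthetic mix
Clay: Formula N 70/371 = 18.9%, the synthetic mix 143/520 = 27.5% → the synthetic mix
Silt: Formula N 53/107 = 49.5%, the synthetic mix 87/141 = 61.7% → the synthetic mix
Overall: Formula N 208/614 = 33.9%, the synthetic mix 289/744 = 38.8% → the synthetic mix
The synthetic mix wins overall and in every soil group — no reversal.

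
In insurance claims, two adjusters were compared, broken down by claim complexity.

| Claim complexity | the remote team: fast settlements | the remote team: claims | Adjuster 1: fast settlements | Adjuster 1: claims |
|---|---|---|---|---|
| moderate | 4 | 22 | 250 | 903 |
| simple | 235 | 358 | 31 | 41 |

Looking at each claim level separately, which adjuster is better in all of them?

Moderate: the remote team 4/22 = 18.2%, Adjuster 1 250/903 = 27.7% → Adjuster 1
Simple: the remote team 235/358 = 65.6%, Adjuster 1 31/41 = 75.6% → Adjuster 1
Adjuster 1 has the higher rate in both groups.

Adjuster 1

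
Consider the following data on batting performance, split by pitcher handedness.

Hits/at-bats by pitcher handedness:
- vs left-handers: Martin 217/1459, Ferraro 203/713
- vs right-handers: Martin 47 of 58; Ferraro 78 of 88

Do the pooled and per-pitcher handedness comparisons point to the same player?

Yes

Vs left-handers: Martin 217/1459 = 14.9%, Ferraro 203/713 = 28.5% → Ferraro
Vs right-handers: Martin 47/58 = 81.0%, Ferraro 78/88 = 88.6% → Ferraro
Overall: Martin 264/1517 = 17.4%, Ferraro 281/801 = 35.1% → Ferraro
Ferraro wins overall and in every pitcher group — no reversal.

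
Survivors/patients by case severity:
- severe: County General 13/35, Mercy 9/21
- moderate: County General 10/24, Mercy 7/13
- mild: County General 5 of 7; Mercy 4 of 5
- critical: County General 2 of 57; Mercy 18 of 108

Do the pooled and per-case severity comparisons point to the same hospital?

Severe: County General 13/35 = 37.1%, Mercy 9/21 = 42.9% → Mercy
Moderate: County General 10/24 = 41.7%, Mercy 7/13 = 53.8% → Mercy
Mild: County General 5/7 = 71.4%, Mercy 4/5 = 80.0% → Mercy
Critical: County General 2/57 = 3.5%, Mercy 18/108 = 16.7% → Mercy
Overall: County General 30/123 = 24.4%, Mercy 38/147 = 25.9% → Mercy
Mercy wins overall and in every case group — no reversal.

Yes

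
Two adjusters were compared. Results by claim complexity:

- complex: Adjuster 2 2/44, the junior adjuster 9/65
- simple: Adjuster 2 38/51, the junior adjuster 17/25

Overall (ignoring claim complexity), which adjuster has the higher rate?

Adjuster 2

Complex: Adjuster 2 2/44 = 4.5%, the junior adjuster 9/65 = 13.8% → the junior adjuster
Simple: Adjuster 2 38/51 = 74.5%, the junior adjuster 17/25 = 68.0% → Adjuster 2
Overall: Adjuster 2 40/95 = 42.1%, the junior adjuster 26/90 = 28.9% → Adjuster 2
(Neither sweeps every claim group, but Adjuster 2 has the higher pooled rate.)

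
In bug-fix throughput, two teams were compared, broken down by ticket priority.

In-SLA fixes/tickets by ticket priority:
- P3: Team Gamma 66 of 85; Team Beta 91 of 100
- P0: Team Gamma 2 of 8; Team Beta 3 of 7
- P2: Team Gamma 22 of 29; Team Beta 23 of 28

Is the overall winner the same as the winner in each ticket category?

Yes

P3: Team Gamma 66/85 = 77.6%, Team Beta 91/100 = 91.0% → Team Beta
P0: Team Gamma 2/8 = 25.0%, Team Beta 3/7 = 42.9% → Team Beta
P2: Team Gamma 22/29 = 75.9%, Team Beta 23/28 = 82.1% → Team Beta
Overall: Team Gamma 90/122 = 73.8%, Team Beta 117/135 = 86.7% → Team Beta
Team Beta wins overall and in every ticket group — no reversal.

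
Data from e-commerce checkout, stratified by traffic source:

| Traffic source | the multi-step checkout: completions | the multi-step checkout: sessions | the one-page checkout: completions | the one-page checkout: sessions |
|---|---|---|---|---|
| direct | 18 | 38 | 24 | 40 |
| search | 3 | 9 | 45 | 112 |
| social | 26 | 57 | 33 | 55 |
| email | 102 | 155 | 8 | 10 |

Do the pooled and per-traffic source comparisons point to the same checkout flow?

Direct: the multi-step checkout 18/38 = 47.4%, the one-page checkout 24/40 = 60.0% → the one-page checkout
Search: the multi-step checkout 3/9 = 33.3%, the one-page checkout 45/112 = 40.2% → the one-page checkout
Social: the multi-step checkout 26/57 = 45.6%, the one-page checkout 33/55 = 60.0% → the one-page checkout
Email: the multi-step checkout 102/155 = 65.8%, the one-page checkout 8/10 = 80.0% → the one-page checkout
Overall: the multi-step checkout 149/259 = 57.5%, the one-page checkout 110/217 = 50.7% → the multi-step checkout
The one-page checkout wins each traffic group but the multi-step checkout wins overall — the comparison reverses. The one-page checkout's sessions skew toward search, which has a lower base rate.

No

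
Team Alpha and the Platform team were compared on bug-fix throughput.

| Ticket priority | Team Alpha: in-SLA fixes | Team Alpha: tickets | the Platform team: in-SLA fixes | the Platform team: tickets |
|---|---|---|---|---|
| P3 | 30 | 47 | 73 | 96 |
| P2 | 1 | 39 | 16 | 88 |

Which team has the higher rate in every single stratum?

P3: Team Alpha 30/47 = 63.8%, the Platform team 73/96 = 76.0% → the Platform team
P2: Team Alpha 1/39 = 2.6%, the Platform team 16/88 = 18.2% → the Platform team
The Platform team has the higher rate in both groups.

the Platform team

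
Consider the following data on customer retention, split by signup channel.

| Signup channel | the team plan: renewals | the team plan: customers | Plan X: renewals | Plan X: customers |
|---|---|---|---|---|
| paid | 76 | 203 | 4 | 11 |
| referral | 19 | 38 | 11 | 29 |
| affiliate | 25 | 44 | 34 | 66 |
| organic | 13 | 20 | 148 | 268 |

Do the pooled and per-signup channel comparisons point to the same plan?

Paid: the team plan 76/203 = 37.4%, Plan X 4/11 = 36.4% → the team plan
Referral: the team plan 19/38 = 50.0%, Plan X 11/29 = 37.9% → the team plan
Affiliate: the team plan 25/44 = 56.8%, Plan X 34/66 = 51.5% → the team plan
Organic: the team plan 13/20 = 65.0%, Plan X 148/268 = 55.2% → the team plan
Overall: the team plan 133/305 = 43.6%, Plan X 197/374 = 52.7% → Plan X
The team plan wins each signup group but Plan X wins overall — the comparison reverses. The team plan's customers skew toward paid, which has a lower base rate.

No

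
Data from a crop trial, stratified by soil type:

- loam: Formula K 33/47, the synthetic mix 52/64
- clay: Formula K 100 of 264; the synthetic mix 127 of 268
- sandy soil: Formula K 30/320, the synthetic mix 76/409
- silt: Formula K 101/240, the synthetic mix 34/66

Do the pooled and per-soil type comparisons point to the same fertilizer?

Loam: Formula K 33/47 = 70.2%, the synthetic mix 52/64 = 81.2% → the synthetic mix
Clay: Formula K 100/264 = 37.9%, the synthetic mix 127/268 = 47.4% → the synthetic mix
Sandy soil: Formula K 30/320 = 9.4%, the synthetic mix 76/409 = 18.6% → the synthetic mix
Silt: Formula K 101/240 = 42.1%, the synthetic mix 34/66 = 51.5% → the synthetic mix
Overall: Formula K 264/871 = 30.3%, the synthetic mix 289/807 = 35.8% → the synthetic mix
The synthetic mix wins overall and in every soil group — no reversal.

Yes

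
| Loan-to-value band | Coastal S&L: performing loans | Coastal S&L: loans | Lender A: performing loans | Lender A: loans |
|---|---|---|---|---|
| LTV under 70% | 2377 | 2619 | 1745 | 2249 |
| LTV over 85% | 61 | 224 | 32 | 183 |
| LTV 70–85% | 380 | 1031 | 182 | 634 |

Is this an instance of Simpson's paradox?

LTV under 70%: Coastal S&L 2377/2619 = 90.8%, Lender A 1745/2249 = 77.6% → Coastal S&L
LTV over 85%: Coastal S&L 61/224 = 27.2%, Lender A 32/183 = 17.5% → Coastal S&L
LTV 70–85%: Coastal S&L 380/1031 = 36.9%, Lender A 182/634 = 28.7% → Coastal S&L
Overall: Coastal S&L 2818/3874 = 72.7%, Lender A 1959/3066 = 63.9% → Coastal S&L
Coastal S&L wins overall and in every loan-to-value group — no reversal.

No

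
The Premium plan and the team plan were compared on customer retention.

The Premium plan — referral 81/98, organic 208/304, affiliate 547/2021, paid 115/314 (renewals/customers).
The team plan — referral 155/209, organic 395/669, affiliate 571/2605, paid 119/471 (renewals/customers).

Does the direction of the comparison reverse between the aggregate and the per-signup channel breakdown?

No

Referral: the Premium plan 81/98 = 82.7%, the team plan 155/209 = 74.2% → the Premium plan
Organic: the Premium plan 208/304 = 68.4%, the team plan 395/669 = 59.0% → the Premium plan
Affiliate: the Premium plan 547/2021 = 27.1%, the team plan 571/2605 = 21.9% → the Premium plan
Paid: the Premium plan 115/314 = 36.6%, the team plan 119/471 = 25.3% → the Premium plan
Overall: the Premium plan 951/2737 = 34.7%, the team plan 1240/3954 = 31.4% → the Premium plan
The Premium plan wins overall and in every signup group — no reversal.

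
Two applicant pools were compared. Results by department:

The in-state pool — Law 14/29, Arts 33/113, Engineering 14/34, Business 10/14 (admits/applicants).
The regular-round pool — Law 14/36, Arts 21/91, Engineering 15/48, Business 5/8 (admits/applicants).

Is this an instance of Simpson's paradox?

Law: the in-state pool 14/29 = 48.3%, the regular-round pool 14/36 = 38.9% → the in-state pool
Arts: the in-state pool 33/113 = 29.2%, the regular-round pool 21/91 = 23.1% → the in-state pool
Engineering: the in-state pool 14/34 = 41.2%, the regular-round pool 15/48 = 31.2% → the in-state pool
Business: the in-state pool 10/14 = 71.4%, the regular-round pool 5/8 = 62.5% → the in-state pool
Overall: the in-state pool 71/190 = 37.4%, the regular-round pool 55/183 = 30.1% → the in-state pool
The in-state pool wins overall and in every department group — no reversal.

No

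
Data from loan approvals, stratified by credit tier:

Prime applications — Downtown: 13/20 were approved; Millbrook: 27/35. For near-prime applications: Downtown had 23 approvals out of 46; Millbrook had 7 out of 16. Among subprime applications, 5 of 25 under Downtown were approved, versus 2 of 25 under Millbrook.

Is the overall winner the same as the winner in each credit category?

Prime: Downtown 13/20 = 65.0%, Millbrook 27/35 = 77.1% → Millbrook
Near-prime: Downtown 23/46 = 50.0%, Millbrook 7/16 = 43.8% → Downtown
Subprime: Downtown 5/25 = 20.0%, Millbrook 2/25 = 8.0% → Downtown
Overall: Downtown 41/91 = 45.1%, Millbrook 36/76 = 47.4% → Millbrook
Neither sweeps: Downtown wins 2 of 3 groups, Millbrook wins 1. Millbrook wins overall but not every group — no Simpson reversal.

No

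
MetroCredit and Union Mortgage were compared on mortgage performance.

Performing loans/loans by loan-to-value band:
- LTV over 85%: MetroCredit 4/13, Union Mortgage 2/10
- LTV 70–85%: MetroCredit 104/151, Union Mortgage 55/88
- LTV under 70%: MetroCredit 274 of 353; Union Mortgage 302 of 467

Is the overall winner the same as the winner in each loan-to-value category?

Yes

LTV over 85%: MetroCredit 4/13 = 30.8%, Union Mortgage 2/10 = 20.0% → MetroCredit
LTV 70–85%: MetroCredit 104/151 = 68.9%, Union Mortgage 55/88 = 62.5% → MetroCredit
LTV under 70%: MetroCredit 274/353 = 77.6%, Union Mortgage 302/467 = 64.7% → MetroCredit
Overall: MetroCredit 382/517 = 73.9%, Union Mortgage 359/565 = 63.5% → MetroCredit
MetroCredit wins overall and in every loan-to-value group — no reversal.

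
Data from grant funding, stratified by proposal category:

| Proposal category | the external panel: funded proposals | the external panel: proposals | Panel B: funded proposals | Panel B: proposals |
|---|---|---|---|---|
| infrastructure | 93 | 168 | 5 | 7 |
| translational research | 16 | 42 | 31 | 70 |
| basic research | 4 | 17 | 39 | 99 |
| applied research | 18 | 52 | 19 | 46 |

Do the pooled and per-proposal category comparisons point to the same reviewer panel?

Infrastructure: the external panel 93/168 = 55.4%, Panel B 5/7 = 71.4% → Panel B
Translational research: the external panel 16/42 = 38.1%, Panel B 31/70 = 44.3% → Panel B
Basic research: the external panel 4/17 = 23.5%, Panel B 39/99 = 39.4% → Panel B
Applied research: the external panel 18/52 = 34.6%, Panel B 19/46 = 41.3% → Panel B
Overall: the external panel 131/279 = 47.0%, Panel B 94/222 = 42.3% → the external panel
Panel B wins each proposal group but the external panel wins overall — the comparison reverses. Panel B's proposals skew toward basic research, which has a lower base rate.

No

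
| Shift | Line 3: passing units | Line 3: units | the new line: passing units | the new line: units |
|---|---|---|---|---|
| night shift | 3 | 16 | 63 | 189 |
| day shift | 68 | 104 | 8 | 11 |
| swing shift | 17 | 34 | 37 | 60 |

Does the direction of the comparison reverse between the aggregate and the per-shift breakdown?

Yes

Night shift: Line 3 3/16 = 18.8%, the new line 63/189 = 33.3% → the new line
Day shift: Line 3 68/104 = 65.4%, the new line 8/11 = 72.7% → the new line
Swing shift: Line 3 17/34 = 50.0%, the new line 37/60 = 61.7% → the new line
Overall: Line 3 88/154 = 57.1%, the new line 108/260 = 41.5% → Line 3
The new line wins each shift group but Line 3 wins overall — the comparison reverses. The new line's units skew toward night shift, which has a lower base rate.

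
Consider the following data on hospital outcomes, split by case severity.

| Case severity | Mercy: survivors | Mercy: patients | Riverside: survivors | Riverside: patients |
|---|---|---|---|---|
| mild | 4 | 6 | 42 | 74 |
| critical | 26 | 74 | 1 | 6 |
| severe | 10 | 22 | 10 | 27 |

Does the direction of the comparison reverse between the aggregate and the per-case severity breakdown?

Yes

Mild: Mercy 4/6 = 66.7%, Riverside 42/74 = 56.8% → Mercy
Critical: Mercy 26/74 = 35.1%, Riverside 1/6 = 16.7% → Mercy
Severe: Mercy 10/22 = 45.5%, Riverside 10/27 = 37.0% → Mercy
Overall: Mercy 40/102 = 39.2%, Riverside 53/107 = 49.5% → Riverside
Mercy wins each case group but Riverside wins overall — the comparison reverses. Mercy's patients skew toward critical, which has a lower base rate.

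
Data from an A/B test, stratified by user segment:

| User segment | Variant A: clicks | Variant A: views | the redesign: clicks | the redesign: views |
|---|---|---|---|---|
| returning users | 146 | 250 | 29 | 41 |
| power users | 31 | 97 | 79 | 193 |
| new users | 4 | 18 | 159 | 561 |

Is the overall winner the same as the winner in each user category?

No

Returning users: Variant A 146/250 = 58.4%, the redesign 29/41 = 70.7% → the redesign
Power users: Variant A 31/97 = 32.0%, the redesign 79/193 = 40.9% → the redesign
New users: Variant A 4/18 = 22.2%, the redesign 159/561 = 28.3% → the redesign
Overall: Variant A 181/365 = 49.6%, the redesign 267/795 = 33.6% → Variant A
The redesign wins each user group but Variant A wins overall — the comparison reverses. The redesign's views skew toward new users, which has a lower base rate.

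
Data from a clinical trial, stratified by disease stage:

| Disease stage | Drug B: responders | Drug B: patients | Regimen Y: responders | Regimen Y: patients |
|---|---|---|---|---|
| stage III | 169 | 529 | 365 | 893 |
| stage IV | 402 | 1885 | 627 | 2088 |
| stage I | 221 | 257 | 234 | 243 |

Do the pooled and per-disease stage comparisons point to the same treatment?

Yes

Stage III: Drug B 169/529 = 31.9%, Regimen Y 365/893 = 40.9% → Regimen Y
Stage IV: Drug B 402/1885 = 21.3%, Regimen Y 627/2088 = 30.0% → Regimen Y
Stage I: Drug B 221/257 = 86.0%, Regimen Y 234/243 = 96.3% → Regimen Y
Overall: Drug B 792/2671 = 29.7%, Regimen Y 1226/3224 = 38.0% → Regimen Y
Regimen Y wins overall and in every disease group — no reversal.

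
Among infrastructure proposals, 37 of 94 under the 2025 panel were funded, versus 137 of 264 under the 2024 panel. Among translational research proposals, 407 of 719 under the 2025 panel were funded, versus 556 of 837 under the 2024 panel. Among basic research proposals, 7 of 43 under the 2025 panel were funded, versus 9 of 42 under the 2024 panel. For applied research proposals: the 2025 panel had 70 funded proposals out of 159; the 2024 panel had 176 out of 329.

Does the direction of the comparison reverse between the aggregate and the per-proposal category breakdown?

No

Infrastructure: the 2025 panel 37/94 = 39.4%, the 2024 panel 137/264 = 51.9% → the 2024 panel
Translational research: the 2025 panel 407/719 = 56.6%, the 2024 panel 556/837 = 66.4% → the 2024 panel
Basic research: the 2025 panel 7/43 = 16.3%, the 2024 panel 9/42 = 21.4% → the 2024 panel
Applied research: the 2025 panel 70/159 = 44.0%, the 2024 panel 176/329 = 53.5% → the 2024 panel
Overall: the 2025 panel 521/1015 = 51.3%, the 2024 panel 878/1472 = 59.6% → the 2024 panel
The 2024 panel wins overall and in every proposal group — no reversal.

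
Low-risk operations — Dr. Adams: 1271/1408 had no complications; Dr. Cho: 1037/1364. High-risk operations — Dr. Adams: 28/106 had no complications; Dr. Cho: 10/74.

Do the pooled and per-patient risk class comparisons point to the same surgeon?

Yes

Low-risk: Dr. Adams 1271/1408 = 90.3%, Dr. Cho 1037/1364 = 76.0% → Dr. Adams
High-risk: Dr. Adams 28/106 = 26.4%, Dr. Cho 10/74 = 13.5% → Dr. Adams
Overall: Dr. Adams 1299/1514 = 85.8%, Dr. Cho 1047/1438 = 72.8% → Dr. Adams
Dr. Adams wins overall and in every patient risk group — no reversal.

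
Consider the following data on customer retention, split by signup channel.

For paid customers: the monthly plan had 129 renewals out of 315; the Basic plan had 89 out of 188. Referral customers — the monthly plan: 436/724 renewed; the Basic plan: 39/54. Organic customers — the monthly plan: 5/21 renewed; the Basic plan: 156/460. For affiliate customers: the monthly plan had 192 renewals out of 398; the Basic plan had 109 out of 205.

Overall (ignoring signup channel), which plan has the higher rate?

the monthly plan

Paid: the monthly plan 129/315 = 41.0%, the Basic plan 89/188 = 47.3% → the Basic plan
Referral: the monthly plan 436/724 = 60.2%, the Basic plan 39/54 = 72.2% → the Basic plan
Organic: the monthly plan 5/21 = 23.8%, the Basic plan 156/460 = 33.9% → the Basic plan
Affiliate: the monthly plan 192/398 = 48.2%, the Basic plan 109/205 = 53.2% → the Basic plan
Overall: the monthly plan 762/1458 = 52.3%, the Basic plan 393/907 = 43.3% → the monthly plan
(The Basic plan wins every signup group but the monthly plan wins overall — the Basic plan's customers skew toward the low-rate organic group.)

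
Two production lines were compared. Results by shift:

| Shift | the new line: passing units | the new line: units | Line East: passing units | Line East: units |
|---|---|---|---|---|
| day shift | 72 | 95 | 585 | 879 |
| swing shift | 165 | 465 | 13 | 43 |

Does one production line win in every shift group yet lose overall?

Day shift: the new line 72/95 = 75.8%, Line East 585/879 = 66.6% → the new line
Swing shift: the new line 165/465 = 35.5%, Line East 13/43 = 30.2% → the new line
Overall: the new line 237/560 = 42.3%, Line East 598/922 = 64.9% → Line East
The new line wins each shift group but Line East wins overall — the comparison reverses. The new line's units skew toward swing shift, which has a lower base rate.

Yes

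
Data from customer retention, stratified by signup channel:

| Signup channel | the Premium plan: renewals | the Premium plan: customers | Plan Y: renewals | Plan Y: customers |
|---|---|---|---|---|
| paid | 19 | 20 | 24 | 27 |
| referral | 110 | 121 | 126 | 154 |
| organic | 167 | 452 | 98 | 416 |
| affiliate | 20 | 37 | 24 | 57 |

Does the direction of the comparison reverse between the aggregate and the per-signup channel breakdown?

No

Paid: the Premium plan 19/20 = 95.0%, Plan Y 24/27 = 88.9% → the Premium plan
Referral: the Premium plan 110/121 = 90.9%, Plan Y 126/154 = 81.8% → the Premium plan
Organic: the Premium plan 167/452 = 36.9%, Plan Y 98/416 = 23.6% → the Premium plan
Affiliate: the Premium plan 20/37 = 54.1%, Plan Y 24/57 = 42.1% → the Premium plan
Overall: the Premium plan 316/630 = 50.2%, Plan Y 272/654 = 41.6% → the Premium plan
The Premium plan wins overall and in every signup group — no reversal.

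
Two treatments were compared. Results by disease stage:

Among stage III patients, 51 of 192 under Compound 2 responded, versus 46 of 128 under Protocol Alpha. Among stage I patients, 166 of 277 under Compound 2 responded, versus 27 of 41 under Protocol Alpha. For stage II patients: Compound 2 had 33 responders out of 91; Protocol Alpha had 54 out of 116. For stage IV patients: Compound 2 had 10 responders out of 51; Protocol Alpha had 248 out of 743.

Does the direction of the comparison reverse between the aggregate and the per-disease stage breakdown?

Yes

Stage III: Compound 2 51/192 = 26.6%, Protocol Alpha 46/128 = 35.9% → Protocol Alpha
Stage I: Compound 2 166/277 = 59.9%, Protocol Alpha 27/41 = 65.9% → Protocol Alpha
Stage II: Compound 2 33/91 = 36.3%, Protocol Alpha 54/116 = 46.6% → Protocol Alpha
Stage IV: Compound 2 10/51 = 19.6%, Protocol Alpha 248/743 = 33.4% → Protocol Alpha
Overall: Compound 2 260/611 = 42.6%, Protocol Alpha 375/1028 = 36.5% → Compound 2
Protocol Alpha wins each disease group but Compound 2 wins overall — the comparison reverses. Protocol Alpha's patients skew toward stage IV, which has a lower base rate.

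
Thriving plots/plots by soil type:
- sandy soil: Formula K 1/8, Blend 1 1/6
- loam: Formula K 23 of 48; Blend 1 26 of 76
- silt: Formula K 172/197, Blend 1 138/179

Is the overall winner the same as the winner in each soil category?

Sandy soil: Formula K 1/8 = 12.5%, Blend 1 1/6 = 16.7% → Blend 1
Loam: Formula K 23/48 = 47.9%, Blend 1 26/76 = 34.2% → Formula K
Silt: Formula K 172/197 = 87.3%, Blend 1 138/179 = 77.1% → Formula K
Overall: Formula K 196/253 = 77.5%, Blend 1 165/261 = 63.2% → Formula K
Neither sweeps: Formula K wins 2 of 3 groups, Blend 1 wins 1. Formula K wins overall but not every group — no Simpson reversal.

No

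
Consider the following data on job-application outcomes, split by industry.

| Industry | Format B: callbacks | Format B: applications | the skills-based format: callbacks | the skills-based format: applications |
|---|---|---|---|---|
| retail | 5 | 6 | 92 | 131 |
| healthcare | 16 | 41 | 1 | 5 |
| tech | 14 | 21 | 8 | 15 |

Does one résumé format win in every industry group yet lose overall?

Retail: Format B 5/6 = 83.3%, the skills-based format 92/131 = 70.2% → Format B
Healthcare: Format B 16/41 = 39.0%, the skills-based format 1/5 = 20.0% → Format B
Tech: Format B 14/21 = 66.7%, the skills-based format 8/15 = 53.3% → Format B
Overall: Format B 35/68 = 51.5%, the skills-based format 101/151 = 66.9% → the skills-based format
Format B wins each industry group but the skills-based format wins overall — the comparison reverses. Format B's applications skew toward healthcare, which has a lower base rate.

Yes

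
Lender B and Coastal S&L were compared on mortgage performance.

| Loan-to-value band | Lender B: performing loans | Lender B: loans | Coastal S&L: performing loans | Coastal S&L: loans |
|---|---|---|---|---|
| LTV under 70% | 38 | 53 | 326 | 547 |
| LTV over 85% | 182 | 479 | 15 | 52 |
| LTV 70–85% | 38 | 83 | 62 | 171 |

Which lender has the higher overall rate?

LTV under 70%: Lender B 38/53 = 71.7%, Coastal S&L 326/547 = 59.6% → Lender B
LTV over 85%: Lender B 182/479 = 38.0%, Coastal S&L 15/52 = 28.8% → Lender B
LTV 70–85%: Lender B 38/83 = 45.8%, Coastal S&L 62/171 = 36.3% → Lender B
Overall: Lender B 258/615 = 42.0%, Coastal S&L 403/770 = 52.3% → Coastal S&L
(Lender B wins every loan-to-value group but Coastal S&L wins overall — Lender B's loans skew toward the low-rate LTV over 85% group.)

Coastal S&L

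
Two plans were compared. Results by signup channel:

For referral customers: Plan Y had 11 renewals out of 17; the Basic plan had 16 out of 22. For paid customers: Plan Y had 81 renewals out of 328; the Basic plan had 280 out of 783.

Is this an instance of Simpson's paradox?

Referral: Plan Y 11/17 = 64.7%, the Basic plan 16/22 = 72.7% → the Basic plan
Paid: Plan Y 81/328 = 24.7%, the Basic plan 280/783 = 35.8% → the Basic plan
Overall: Plan Y 92/345 = 26.7%, the Basic plan 296/805 = 36.8% → the Basic plan
The Basic plan wins overall and in every signup group — no reversal.

No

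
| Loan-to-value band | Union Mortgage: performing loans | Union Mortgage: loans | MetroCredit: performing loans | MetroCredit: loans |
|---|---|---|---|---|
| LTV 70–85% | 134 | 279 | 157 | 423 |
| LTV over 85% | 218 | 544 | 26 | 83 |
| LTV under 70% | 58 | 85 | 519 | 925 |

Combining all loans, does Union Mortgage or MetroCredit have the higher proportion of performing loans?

MetroCredit

LTV 70–85%: Union Mortgage 134/279 = 48.0%, MetroCredit 157/423 = 37.1% → Union Mortgage
LTV over 85%: Union Mortgage 218/544 = 40.1%, MetroCredit 26/83 = 31.3% → Union Mortgage
LTV under 70%: Union Mortgage 58/85 = 68.2%, MetroCredit 519/925 = 56.1% → Union Mortgage
Overall: Union Mortgage 410/908 = 45.2%, MetroCredit 702/1431 = 49.1% → MetroCredit
(Union Mortgage wins every loan-to-value group but MetroCredit wins overall — Union Mortgage's loans skew toward the low-rate LTV over 85% group.)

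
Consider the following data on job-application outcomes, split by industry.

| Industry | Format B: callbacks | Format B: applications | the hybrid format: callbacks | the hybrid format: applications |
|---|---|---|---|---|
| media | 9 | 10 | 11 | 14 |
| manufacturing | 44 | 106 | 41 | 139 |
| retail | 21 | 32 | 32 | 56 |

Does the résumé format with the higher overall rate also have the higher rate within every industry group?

Yes

Media: Format B 9/10 = 90.0%, the hybrid format 11/14 = 78.6% → Format B
Manufacturing: Format B 44/106 = 41.5%, the hybrid format 41/139 = 29.5% → Format B
Retail: Format B 21/32 = 65.6%, the hybrid format 32/56 = 57.1% → Format B
Overall: Format B 74/148 = 50.0%, the hybrid format 84/209 = 40.2% → Format B
Format B wins overall and in every industry group — no reversal.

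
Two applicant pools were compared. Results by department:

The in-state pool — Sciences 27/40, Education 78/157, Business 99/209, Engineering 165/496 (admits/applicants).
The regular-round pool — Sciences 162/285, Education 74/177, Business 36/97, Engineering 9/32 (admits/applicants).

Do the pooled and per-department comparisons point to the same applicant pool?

No

Sciences: the in-state pool 27/40 = 67.5%, the regular-round pool 162/285 = 56.8% → the in-state pool
Education: the in-state pool 78/157 = 49.7%, the regular-round pool 74/177 = 41.8% → the in-state pool
Business: the in-state pool 99/209 = 47.4%, the regular-round pool 36/97 = 37.1% → the in-state pool
Engineering: the in-state pool 165/496 = 33.3%, the regular-round pool 9/32 = 28.1% → the in-state pool
Overall: the in-state pool 369/902 = 40.9%, the regular-round pool 281/591 = 47.5% → the regular-round pool
The in-state pool wins each department group but the regular-round pool wins overall — the comparison reverses. The in-state pool's applicants skew toward Engineering, which has a lower base rate.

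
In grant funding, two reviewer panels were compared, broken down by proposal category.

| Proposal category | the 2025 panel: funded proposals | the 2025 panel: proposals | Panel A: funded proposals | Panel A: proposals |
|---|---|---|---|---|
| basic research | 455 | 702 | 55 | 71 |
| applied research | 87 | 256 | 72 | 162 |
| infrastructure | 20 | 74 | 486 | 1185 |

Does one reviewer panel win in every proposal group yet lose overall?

Basic research: the 2025 panel 455/702 = 64.8%, Panel A 55/71 = 77.5% → Panel A
Applied research: the 2025 panel 87/256 = 34.0%, Panel A 72/162 = 44.4% → Panel A
Infrastructure: the 2025 panel 20/74 = 27.0%, Panel A 486/1185 = 41.0% → Panel A
Overall: the 2025 panel 562/1032 = 54.5%, Panel A 613/1418 = 43.2% → the 2025 panel
Panel A wins each proposal group but the 2025 panel wins overall — the comparison reverses. Panel A's proposals skew toward infrastructure, which has a lower base rate.

Yes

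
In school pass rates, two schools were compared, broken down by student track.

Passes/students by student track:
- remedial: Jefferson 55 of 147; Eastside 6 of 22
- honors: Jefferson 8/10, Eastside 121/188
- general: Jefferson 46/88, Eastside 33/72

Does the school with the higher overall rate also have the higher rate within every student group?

Remedial: Jefferson 55/147 = 37.4%, Eastside 6/22 = 27.3% → Jefferson
Honors: Jefferson 8/10 = 80.0%, Eastside 121/188 = 64.4% → Jefferson
General: Jefferson 46/88 = 52.3%, Eastside 33/72 = 45.8% → Jefferson
Overall: Jefferson 109/245 = 44.5%, Eastside 160/282 = 56.7% → Eastside
Jefferson wins each student group but Eastside wins overall — the comparison reverses. Jefferson's students skew toward remedial, which has a lower base rate.

No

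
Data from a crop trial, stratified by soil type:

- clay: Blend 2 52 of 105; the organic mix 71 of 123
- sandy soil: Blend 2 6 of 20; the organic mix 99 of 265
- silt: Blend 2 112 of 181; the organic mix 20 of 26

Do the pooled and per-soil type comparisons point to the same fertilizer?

Clay: Blend 2 52/105 = 49.5%, the organic mix 71/123 = 57.7% → the organic mix
Sandy soil: Blend 2 6/20 = 30.0%, the organic mix 99/265 = 37.4% → the organic mix
Silt: Blend 2 112/181 = 61.9%, the organic mix 20/26 = 76.9% → the organic mix
Overall: Blend 2 170/306 = 55.6%, the organic mix 190/414 = 45.9% → Blend 2
The organic mix wins each soil group but Blend 2 wins overall — the comparison reverses. The organic mix's plots skew toward sandy soil, which has a lower base rate.

No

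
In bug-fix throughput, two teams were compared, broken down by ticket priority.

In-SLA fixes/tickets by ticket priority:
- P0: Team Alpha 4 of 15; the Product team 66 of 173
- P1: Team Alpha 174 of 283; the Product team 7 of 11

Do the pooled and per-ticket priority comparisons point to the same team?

No

P0: Team Alpha 4/15 = 26.7%, the Product team 66/173 = 38.2% → the Product team
P1: Team Alpha 174/283 = 61.5%, the Product team 7/11 = 63.6% → the Product team
Overall: Team Alpha 178/298 = 59.7%, the Product team 73/184 = 39.7% → Team Alpha
The Product team wins each ticket group but Team Alpha wins overall — the comparison reverses. The Product team's tickets skew toward P0, which has a lower base rate.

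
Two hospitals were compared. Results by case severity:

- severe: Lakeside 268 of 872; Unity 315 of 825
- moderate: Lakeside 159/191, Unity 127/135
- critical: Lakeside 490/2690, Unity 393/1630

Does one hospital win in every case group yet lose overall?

Severe: Lakeside 268/872 = 30.7%, Unity 315/825 = 38.2% → Unity
Moderate: Lakeside 159/191 = 83.2%, Unity 127/135 = 94.1% → Unity
Critical: Lakeside 490/2690 = 18.2%, Unity 393/1630 = 24.1% → Unity
Overall: Lakeside 917/3753 = 24.4%, Unity 835/2590 = 32.2% → Unity
Unity wins overall and in every case group — no reversal.

No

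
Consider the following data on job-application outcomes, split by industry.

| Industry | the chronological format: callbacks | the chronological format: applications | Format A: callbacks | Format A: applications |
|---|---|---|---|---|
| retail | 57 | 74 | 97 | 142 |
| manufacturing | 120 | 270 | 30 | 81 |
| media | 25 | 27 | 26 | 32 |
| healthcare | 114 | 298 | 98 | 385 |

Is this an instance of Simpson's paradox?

Retail: the chronological format 57/74 = 77.0%, Format A 97/142 = 68.3% → the chronological format
Manufacturing: the chronological format 120/270 = 44.4%, Format A 30/81 = 37.0% → the chronological format
Media: the chronological format 25/27 = 92.6%, Format A 26/32 = 81.2% → the chronological format
Healthcare: the chronological format 114/298 = 38.3%, Format A 98/385 = 25.5% → the chronological format
Overall: the chronological format 316/669 = 47.2%, Format A 251/640 = 39.2% → the chronological format
The chronological format wins overall and in every industry group — no reversal.

No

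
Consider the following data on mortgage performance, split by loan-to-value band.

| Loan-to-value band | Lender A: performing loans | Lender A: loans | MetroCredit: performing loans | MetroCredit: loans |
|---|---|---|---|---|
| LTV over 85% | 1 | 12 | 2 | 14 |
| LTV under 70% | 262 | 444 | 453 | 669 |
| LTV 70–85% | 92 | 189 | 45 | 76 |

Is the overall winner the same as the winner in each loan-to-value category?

Yes

LTV over 85%: Lender A 1/12 = 8.3%, MetroCredit 2/14 = 14.3% → MetroCredit
LTV under 70%: Lender A 262/444 = 59.0%, MetroCredit 453/669 = 67.7% → MetroCredit
LTV 70–85%: Lender A 92/189 = 48.7%, MetroCredit 45/76 = 59.2% → MetroCredit
Overall: Lender A 355/645 = 55.0%, MetroCredit 500/759 = 65.9% → MetroCredit
MetroCredit wins overall and in every loan-to-value group — no reversal.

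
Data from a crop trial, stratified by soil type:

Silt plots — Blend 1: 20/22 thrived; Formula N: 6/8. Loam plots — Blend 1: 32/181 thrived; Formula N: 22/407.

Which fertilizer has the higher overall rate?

Silt: Blend 1 20/22 = 90.9%, Formula N 6/8 = 75.0% → Blend 1
Loam: Blend 1 32/181 = 17.7%, Formula N 22/407 = 5.4% → Blend 1
Overall: Blend 1 52/203 = 25.6%, Formula N 28/415 = 6.7% → Blend 1

Blend 1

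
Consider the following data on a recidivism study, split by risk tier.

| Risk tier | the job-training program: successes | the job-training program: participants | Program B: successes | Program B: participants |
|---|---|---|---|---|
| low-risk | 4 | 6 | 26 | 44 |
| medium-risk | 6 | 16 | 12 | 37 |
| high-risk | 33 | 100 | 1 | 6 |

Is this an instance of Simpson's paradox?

Yes

Low-risk: the job-training program 4/6 = 66.7%, Program B 26/44 = 59.1% → the job-training program
Medium-risk: the job-training program 6/16 = 37.5%, Program B 12/37 = 32.4% → the job-training program
High-risk: the job-training program 33/100 = 33.0%, Program B 1/6 = 16.7% → the job-training program
Overall: the job-training program 43/122 = 35.2%, Program B 39/87 = 44.8% → Program B
The job-training program wins each risk group but Program B wins overall — the comparison reverses. The job-training program's participants skew toward high-risk, which has a lower base rate.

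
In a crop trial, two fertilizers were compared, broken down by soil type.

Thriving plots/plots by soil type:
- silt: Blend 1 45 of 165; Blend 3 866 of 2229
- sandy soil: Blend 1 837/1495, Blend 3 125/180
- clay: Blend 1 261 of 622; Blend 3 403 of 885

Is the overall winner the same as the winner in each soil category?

Silt: Blend 1 45/165 = 27.3%, Blend 3 866/2229 = 38.9% → Blend 3
Sandy soil: Blend 1 837/1495 = 56.0%, Blend 3 125/180 = 69.4% → Blend 3
Clay: Blend 1 261/622 = 42.0%, Blend 3 403/885 = 45.5% → Blend 3
Overall: Blend 1 1143/2282 = 50.1%, Blend 3 1394/3294 = 42.3% → Blend 1
Blend 3 wins each soil group but Blend 1 wins overall — the comparison reverses. Blend 3's plots skew toward silt, which has a lower base rate.

No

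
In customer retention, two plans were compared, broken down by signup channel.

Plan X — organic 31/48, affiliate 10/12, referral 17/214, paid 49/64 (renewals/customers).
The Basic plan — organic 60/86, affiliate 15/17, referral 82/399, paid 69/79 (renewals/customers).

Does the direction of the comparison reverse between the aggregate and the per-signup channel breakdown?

No

Organic: Plan X 31/48 = 64.6%, the Basic plan 60/86 = 69.8% → the Basic plan
Affiliate: Plan X 10/12 = 83.3%, the Basic plan 15/17 = 88.2% → the Basic plan
Referral: Plan X 17/214 = 7.9%, the Basic plan 82/399 = 20.6% → the Basic plan
Paid: Plan X 49/64 = 76.6%, the Basic plan 69/79 = 87.3% → the Basic plan
Overall: Plan X 107/338 = 31.7%, the Basic plan 226/581 = 38.9% → the Basic plan
The Basic plan wins overall and in every signup group — no reversal.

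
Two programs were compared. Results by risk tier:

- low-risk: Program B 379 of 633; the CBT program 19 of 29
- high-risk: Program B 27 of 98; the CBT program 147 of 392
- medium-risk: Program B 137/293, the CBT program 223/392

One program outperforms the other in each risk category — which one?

the CBT program

Low-risk: Program B 379/633 = 59.9%, the CBT program 19/29 = 65.5% → the CBT program
High-risk: Program B 27/98 = 27.6%, the CBT program 147/392 = 37.5% → the CBT program
Medium-risk: Program B 137/293 = 46.8%, the CBT program 223/392 = 56.9% → the CBT program
The CBT program has the higher rate in all 3 groups.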